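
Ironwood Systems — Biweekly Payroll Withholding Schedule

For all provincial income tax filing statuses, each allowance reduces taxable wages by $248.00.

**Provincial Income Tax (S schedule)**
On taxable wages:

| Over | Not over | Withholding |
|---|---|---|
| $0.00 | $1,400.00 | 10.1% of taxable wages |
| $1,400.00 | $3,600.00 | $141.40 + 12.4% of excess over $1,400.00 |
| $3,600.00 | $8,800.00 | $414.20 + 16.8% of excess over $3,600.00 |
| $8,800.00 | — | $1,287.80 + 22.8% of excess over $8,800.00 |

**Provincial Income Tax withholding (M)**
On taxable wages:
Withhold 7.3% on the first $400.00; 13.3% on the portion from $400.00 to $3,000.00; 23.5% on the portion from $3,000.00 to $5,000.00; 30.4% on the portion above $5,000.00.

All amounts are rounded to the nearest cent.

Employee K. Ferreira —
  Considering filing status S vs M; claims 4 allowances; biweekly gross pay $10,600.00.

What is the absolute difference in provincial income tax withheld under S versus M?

Provincial Income Tax (S): taxable = $10,600.00 − 4×$248.00 = $9,608.00
  $1,287.80 + 22.8% × ($9,608.00 − $8,800.00) = $1,287.80 + 22.8% × $808.00 = $1,472.02
Provincial Income Tax (M): taxable = $10,600.00 − 4×$248.00 = $9,608.00
  $845.00 + 30.4% × ($9,608.00 − $5,000.00) = $845.00 + 30.4% × $4,608.00 = $2,245.83
Difference: |$1,472.02 − $2,245.83| = $773.81 (higher under M)

$773.81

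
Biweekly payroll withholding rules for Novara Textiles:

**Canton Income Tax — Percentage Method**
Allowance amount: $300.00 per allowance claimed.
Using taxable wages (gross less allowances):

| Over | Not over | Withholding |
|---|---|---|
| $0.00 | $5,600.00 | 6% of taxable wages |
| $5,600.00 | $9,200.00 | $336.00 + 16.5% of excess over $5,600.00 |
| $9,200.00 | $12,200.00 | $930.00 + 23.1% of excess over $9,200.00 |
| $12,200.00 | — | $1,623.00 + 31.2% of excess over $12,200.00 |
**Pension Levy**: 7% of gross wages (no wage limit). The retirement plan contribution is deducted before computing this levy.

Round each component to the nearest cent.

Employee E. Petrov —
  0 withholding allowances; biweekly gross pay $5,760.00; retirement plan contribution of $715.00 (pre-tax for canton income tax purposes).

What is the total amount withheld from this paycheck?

Canton Income Tax: taxable = $5,760.00 − $715.00 = $5,045.00
  6% × $5,045.00 = $302.70
Pension Levy: 7% × $5,045.00 = $353.15
Total: $302.70 + $353.15 = $655.85

$655.85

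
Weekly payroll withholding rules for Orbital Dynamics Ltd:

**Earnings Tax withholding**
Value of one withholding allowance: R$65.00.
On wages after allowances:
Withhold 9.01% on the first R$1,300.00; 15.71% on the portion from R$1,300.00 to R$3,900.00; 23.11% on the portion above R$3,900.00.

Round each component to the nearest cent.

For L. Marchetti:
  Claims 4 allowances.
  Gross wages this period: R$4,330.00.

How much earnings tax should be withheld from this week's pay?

Earnings Tax: taxable = R$4,330.00 − 4×R$65.00 = R$4,070.00
  R$525.59 + 23.11% × (R$4,070.00 − R$3,900.00) = R$525.59 + 23.11% × R$170.00 = R$564.88

R$564.88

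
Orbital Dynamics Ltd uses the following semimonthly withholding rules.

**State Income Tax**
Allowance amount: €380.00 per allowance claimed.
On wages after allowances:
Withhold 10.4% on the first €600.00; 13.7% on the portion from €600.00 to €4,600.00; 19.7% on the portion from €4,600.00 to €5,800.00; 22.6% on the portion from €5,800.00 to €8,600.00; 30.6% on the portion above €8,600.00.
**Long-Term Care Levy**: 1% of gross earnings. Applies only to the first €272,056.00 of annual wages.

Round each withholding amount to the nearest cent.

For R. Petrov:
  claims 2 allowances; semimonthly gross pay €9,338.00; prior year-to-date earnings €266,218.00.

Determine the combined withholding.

State Income Tax: taxable = €9,338.00 − 2×€380.00 = €8,578.00
  €846.80 + 22.6% × (€8,578.00 − €5,800.00) = €846.80 + 22.6% × €2,778.00 = €1,474.63
Long-Term Care Levy: cap €272,056.00 − YTD €266,218.00 = €5,838.00 subject; 1% × €5,838.00 = €58.38
Total: €1,474.63 + €58.38 = €1,533.01

€1,533.01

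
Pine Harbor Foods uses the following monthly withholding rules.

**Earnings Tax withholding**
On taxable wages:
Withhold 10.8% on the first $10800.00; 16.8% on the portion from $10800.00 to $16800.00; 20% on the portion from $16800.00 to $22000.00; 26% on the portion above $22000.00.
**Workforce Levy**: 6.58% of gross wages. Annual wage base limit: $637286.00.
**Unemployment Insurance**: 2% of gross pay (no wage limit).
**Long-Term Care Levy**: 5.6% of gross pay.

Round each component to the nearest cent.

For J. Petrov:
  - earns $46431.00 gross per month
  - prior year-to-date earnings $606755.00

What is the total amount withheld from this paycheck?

Earnings Tax: taxable = $46431.00
  $3214.40 + 26% × ($46431.00 − $22000.00) = $3214.40 + 26% × $24431.00 = $9566.46
Workforce Levy: cap $637286.00 − YTD $606755.00 = $30531.00 subject; 6.58% × $30531.00 = $2008.94
Unemployment Insurance: 2% × $46431.00 = $928.62
Long-Term Care Levy: 5.6% × $46431.00 = $2600.14
Total: $9566.46 + $2008.94 + $928.62 + $2600.14 = $15104.16

$15104.16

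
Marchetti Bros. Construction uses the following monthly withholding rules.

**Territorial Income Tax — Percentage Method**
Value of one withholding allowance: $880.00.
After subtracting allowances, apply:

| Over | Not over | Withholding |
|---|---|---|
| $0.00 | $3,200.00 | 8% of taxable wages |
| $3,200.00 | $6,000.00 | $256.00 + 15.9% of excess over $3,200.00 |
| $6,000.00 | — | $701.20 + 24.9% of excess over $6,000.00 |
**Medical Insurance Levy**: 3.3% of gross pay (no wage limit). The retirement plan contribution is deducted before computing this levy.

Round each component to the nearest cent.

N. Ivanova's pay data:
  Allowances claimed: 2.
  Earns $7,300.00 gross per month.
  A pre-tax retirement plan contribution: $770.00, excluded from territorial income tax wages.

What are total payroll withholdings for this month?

Territorial Income Tax: taxable = $7,300.00 − $770.00 − 2×$880.00 = $4,770.00
  $256.00 + 15.9% × ($4,770.00 − $3,200.00) = $256.00 + 15.9% × $1,570.00 = $505.63
Medical Insurance Levy: 3.3% × $6,530.00 = $215.49
Total: $505.63 + $215.49 = $721.12

$721.12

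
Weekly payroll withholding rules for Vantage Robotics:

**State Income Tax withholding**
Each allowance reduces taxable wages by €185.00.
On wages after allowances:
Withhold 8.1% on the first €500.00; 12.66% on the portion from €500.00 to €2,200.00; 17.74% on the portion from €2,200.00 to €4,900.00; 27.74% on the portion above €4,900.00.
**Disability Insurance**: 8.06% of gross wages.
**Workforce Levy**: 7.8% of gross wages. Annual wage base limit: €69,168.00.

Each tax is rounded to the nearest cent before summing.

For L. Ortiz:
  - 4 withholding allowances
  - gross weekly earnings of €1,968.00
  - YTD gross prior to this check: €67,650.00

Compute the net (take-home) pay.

State Income Tax: taxable = €1,968.00 − 4×€185.00 = €1,228.00
  €40.50 + 12.66% × (€1,228.00 − €500.00) = €40.50 + 12.66% × €728.00 = €132.66
Disability Insurance: 8.06% × €1,968.00 = €158.62
Workforce Levy: cap €69,168.00 − YTD €67,650.00 = €1,518.00 subject; 7.8% × €1,518.00 = €118.40
Total withheld: €132.66 + €158.62 + €118.40 = €409.68
Net pay: €1,968.00 − €409.68 = €1,558.32

€1,558.32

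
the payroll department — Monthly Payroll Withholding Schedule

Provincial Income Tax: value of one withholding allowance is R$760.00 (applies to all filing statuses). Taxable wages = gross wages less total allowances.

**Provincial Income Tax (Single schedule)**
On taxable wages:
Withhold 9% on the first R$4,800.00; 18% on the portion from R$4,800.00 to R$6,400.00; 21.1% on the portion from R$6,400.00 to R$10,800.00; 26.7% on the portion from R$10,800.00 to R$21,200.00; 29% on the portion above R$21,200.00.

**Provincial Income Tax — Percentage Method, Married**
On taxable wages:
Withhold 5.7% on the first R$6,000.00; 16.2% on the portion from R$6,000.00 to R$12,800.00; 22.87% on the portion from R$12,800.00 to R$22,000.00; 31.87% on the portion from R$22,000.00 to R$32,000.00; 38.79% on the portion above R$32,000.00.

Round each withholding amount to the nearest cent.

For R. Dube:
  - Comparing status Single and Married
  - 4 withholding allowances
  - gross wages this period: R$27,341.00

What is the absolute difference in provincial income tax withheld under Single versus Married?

R$1,043.52

Provincial Income Tax (Single): taxable = R$27,341.00 − 4×R$760.00 = R$24,301.00
  R$4,425.20 + 29% × (R$24,301.00 − R$21,200.00) = R$4,425.20 + 29% × R$3,101.00 = R$5,324.49
Provincial Income Tax (Married): taxable = R$27,341.00 − 4×R$760.00 = R$24,301.00
  R$3,547.64 + 31.87% × (R$24,301.00 − R$22,000.00) = R$3,547.64 + 31.87% × R$2,301.00 = R$4,280.97
Difference: |R$5,324.49 − R$4,280.97| = R$1,043.52 (higher under Single)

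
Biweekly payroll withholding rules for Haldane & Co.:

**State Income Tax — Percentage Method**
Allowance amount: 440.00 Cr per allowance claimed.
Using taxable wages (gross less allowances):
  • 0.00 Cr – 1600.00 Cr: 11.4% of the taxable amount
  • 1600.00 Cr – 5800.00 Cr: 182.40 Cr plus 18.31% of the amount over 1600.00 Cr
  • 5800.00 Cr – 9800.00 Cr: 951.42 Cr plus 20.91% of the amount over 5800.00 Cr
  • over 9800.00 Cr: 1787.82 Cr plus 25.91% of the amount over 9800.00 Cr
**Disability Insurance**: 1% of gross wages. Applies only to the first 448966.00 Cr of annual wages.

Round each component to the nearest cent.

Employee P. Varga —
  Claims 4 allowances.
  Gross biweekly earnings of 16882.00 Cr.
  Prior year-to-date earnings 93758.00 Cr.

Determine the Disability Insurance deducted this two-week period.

168.82 Cr

Disability Insurance: 1% × 16882.00 Cr = 168.82 Cr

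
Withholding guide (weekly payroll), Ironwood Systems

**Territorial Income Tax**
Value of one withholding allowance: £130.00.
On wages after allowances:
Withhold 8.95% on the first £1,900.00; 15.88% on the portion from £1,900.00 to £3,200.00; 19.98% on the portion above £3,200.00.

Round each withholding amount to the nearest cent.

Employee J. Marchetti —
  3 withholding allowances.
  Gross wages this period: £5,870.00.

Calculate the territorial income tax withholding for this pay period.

£832.03

Territorial Income Tax: taxable = £5,870.00 − 3×£130.00 = £5,480.00
  £376.49 + 19.98% × (£5,480.00 − £3,200.00) = £376.49 + 19.98% × £2,280.00 = £832.03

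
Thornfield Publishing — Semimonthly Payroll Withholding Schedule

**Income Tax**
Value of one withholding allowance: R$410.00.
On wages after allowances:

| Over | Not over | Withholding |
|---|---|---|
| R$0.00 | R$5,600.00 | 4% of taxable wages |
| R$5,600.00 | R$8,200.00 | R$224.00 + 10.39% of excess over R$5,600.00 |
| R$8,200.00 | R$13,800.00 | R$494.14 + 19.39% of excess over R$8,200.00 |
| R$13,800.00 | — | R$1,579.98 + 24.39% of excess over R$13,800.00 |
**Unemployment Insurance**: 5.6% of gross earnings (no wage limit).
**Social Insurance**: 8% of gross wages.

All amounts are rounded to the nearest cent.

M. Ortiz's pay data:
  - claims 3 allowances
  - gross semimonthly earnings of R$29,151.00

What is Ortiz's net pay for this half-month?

R$20,162.37

Income Tax: taxable = R$29,151.00 − 3×R$410.00 = R$27,921.00
  R$1,579.98 + 24.39% × (R$27,921.00 − R$13,800.00) = R$1,579.98 + 24.39% × R$14,121.00 = R$5,024.09
Unemployment Insurance: 5.6% × R$29,151.00 = R$1,632.46
Social Insurance: 8% × R$29,151.00 = R$2,332.08
Total withheld: R$5,024.09 + R$1,632.46 + R$2,332.08 = R$8,988.63
Net pay: R$29,151.00 − R$8,988.63 = R$20,162.37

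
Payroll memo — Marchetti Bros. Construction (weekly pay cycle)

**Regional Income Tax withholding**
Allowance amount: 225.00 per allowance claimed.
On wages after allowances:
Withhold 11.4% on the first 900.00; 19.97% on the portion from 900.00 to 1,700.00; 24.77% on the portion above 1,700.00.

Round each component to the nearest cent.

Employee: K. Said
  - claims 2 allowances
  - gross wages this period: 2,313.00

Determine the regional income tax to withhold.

Regional Income Tax: taxable = 2,313.00 − 2×225.00 = 1,863.00
  262.36 + 24.77% × (1,863.00 − 1,700.00) = 262.36 + 24.77% × 163.00 = 302.74

302.74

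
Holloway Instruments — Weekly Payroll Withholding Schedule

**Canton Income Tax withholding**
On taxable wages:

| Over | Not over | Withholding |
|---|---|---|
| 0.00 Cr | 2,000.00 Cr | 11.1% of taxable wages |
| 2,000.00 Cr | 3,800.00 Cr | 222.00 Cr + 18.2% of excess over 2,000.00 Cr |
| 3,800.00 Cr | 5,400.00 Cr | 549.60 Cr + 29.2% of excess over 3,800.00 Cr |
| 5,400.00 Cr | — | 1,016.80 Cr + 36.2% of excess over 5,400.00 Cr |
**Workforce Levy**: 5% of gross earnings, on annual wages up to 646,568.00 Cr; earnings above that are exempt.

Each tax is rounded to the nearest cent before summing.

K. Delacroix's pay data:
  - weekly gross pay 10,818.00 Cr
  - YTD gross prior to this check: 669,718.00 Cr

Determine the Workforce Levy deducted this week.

0.00 Cr

Workforce Levy: YTD 669,718.00 Cr ≥ cap 646,568.00 Cr → 0.00 Cr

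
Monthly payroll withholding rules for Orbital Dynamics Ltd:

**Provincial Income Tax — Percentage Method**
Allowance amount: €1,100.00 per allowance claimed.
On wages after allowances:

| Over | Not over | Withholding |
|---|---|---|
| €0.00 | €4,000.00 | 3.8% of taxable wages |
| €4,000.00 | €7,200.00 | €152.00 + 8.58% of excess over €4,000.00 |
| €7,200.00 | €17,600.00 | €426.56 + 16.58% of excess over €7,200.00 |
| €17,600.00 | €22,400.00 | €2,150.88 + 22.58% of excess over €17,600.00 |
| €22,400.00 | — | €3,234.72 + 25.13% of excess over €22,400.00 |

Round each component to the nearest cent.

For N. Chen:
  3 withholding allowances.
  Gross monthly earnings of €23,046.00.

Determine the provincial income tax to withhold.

€2,635.45

Provincial Income Tax: taxable = €23,046.00 − 3×€1,100.00 = €19,746.00
  €2,150.88 + 22.58% × (€19,746.00 − €17,600.00) = €2,150.88 + 22.58% × €2,146.00 = €2,635.45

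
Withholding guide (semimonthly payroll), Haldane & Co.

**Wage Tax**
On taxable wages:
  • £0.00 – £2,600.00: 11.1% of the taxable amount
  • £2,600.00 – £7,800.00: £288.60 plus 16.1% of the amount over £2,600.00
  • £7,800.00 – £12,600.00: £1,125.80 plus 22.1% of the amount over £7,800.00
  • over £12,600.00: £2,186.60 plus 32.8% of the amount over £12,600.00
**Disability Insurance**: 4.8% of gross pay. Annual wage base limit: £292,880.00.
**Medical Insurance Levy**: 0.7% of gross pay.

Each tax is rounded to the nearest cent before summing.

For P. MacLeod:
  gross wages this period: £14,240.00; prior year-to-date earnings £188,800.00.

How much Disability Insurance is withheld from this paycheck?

£683.52

Disability Insurance: 4.8% × £14,240.00 = £683.52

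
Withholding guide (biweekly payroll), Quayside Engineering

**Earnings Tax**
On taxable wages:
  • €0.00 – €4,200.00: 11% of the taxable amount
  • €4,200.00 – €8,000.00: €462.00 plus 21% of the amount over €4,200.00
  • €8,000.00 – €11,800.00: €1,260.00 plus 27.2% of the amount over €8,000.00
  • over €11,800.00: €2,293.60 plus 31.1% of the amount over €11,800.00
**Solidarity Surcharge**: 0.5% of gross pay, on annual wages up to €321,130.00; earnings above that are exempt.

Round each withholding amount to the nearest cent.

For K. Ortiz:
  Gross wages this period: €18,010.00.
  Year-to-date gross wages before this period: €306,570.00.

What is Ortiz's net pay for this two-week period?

Earnings Tax: taxable = €18,010.00
  €2,293.60 + 31.1% × (€18,010.00 − €11,800.00) = €2,293.60 + 31.1% × €6,210.00 = €4,224.91
Solidarity Surcharge: cap €321,130.00 − YTD €306,570.00 = €14,560.00 subject; 0.5% × €14,560.00 = €72.80
Total withheld: €4,224.91 + €72.80 = €4,297.71
Net pay: €18,010.00 − €4,297.71 = €13,712.29

€13,712.29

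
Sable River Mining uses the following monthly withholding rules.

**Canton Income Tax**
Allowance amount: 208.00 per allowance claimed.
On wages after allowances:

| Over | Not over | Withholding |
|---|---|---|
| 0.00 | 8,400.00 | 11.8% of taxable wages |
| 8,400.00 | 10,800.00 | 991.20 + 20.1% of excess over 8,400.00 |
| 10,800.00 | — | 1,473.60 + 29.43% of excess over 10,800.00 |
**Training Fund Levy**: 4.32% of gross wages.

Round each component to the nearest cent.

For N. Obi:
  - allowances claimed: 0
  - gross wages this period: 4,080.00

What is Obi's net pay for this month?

3,422.30

Canton Income Tax: taxable = 4,080.00
  11.8% × 4,080.00 = 481.44
Training Fund Levy: 4.32% × 4,080.00 = 176.26
Total withheld: 481.44 + 176.26 = 657.70
Net pay: 4,080.00 − 657.70 = 3,422.30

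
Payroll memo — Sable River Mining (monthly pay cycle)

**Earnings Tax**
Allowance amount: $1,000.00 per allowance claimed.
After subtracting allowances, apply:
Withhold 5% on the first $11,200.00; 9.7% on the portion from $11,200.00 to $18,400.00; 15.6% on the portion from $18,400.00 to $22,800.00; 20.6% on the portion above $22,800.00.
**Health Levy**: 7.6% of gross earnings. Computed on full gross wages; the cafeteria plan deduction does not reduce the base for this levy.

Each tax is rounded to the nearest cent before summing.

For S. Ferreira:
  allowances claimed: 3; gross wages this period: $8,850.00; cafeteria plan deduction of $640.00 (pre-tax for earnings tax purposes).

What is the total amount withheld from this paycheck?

$933.10

Earnings Tax: taxable = $8,850.00 − $640.00 − 3×$1,000.00 = $5,210.00
  5% × $5,210.00 = $260.50
Health Levy: 7.6% × $8,850.00 = $672.60
Total: $260.50 + $672.60 = $933.10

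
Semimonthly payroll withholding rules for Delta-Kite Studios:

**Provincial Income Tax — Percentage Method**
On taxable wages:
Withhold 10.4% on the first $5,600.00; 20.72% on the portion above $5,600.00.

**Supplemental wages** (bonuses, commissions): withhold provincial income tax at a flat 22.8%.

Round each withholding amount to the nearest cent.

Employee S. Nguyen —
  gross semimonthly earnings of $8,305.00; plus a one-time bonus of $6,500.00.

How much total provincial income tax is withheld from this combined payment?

$2,624.88

Provincial Income Tax: taxable = $8,305.00
  $582.40 + 20.72% × ($8,305.00 − $5,600.00) = $582.40 + 20.72% × $2,705.00 = $1,142.88
Supplemental (22.8% flat on bonus): 22.8% × $6,500.00 = $1,482.00
Total provincial income tax: $1,142.88 + $1,482.00 = $2,624.88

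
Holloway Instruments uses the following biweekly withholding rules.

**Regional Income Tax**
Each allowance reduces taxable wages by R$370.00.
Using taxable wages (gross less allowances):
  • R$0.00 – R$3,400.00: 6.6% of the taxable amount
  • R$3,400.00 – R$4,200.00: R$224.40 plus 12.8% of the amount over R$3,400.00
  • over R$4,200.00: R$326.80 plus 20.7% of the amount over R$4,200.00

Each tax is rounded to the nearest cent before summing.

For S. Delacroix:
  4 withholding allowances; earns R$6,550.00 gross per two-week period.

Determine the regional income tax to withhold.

Regional Income Tax: taxable = R$6,550.00 − 4×R$370.00 = R$5,070.00
  R$326.80 + 20.7% × (R$5,070.00 − R$4,200.00) = R$326.80 + 20.7% × R$870.00 = R$506.89

R$506.89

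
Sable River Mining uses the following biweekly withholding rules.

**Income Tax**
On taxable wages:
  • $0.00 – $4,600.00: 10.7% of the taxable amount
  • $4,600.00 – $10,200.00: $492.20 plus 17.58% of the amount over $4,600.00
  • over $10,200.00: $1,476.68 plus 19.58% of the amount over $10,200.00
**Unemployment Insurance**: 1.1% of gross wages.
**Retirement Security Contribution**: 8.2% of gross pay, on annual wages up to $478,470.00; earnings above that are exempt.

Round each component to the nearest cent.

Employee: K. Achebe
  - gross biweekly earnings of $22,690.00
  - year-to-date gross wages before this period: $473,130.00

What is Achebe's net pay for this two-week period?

Income Tax: taxable = $22,690.00
  $1,476.68 + 19.58% × ($22,690.00 − $10,200.00) = $1,476.68 + 19.58% × $12,490.00 = $3,922.22
Unemployment Insurance: 1.1% × $22,690.00 = $249.59
Retirement Security Contribution: cap $478,470.00 − YTD $473,130.00 = $5,340.00 subject; 8.2% × $5,340.00 = $437.88
Total withheld: $3,922.22 + $249.59 + $437.88 = $4,609.69
Net pay: $22,690.00 − $4,609.69 = $18,080.31

$18,080.31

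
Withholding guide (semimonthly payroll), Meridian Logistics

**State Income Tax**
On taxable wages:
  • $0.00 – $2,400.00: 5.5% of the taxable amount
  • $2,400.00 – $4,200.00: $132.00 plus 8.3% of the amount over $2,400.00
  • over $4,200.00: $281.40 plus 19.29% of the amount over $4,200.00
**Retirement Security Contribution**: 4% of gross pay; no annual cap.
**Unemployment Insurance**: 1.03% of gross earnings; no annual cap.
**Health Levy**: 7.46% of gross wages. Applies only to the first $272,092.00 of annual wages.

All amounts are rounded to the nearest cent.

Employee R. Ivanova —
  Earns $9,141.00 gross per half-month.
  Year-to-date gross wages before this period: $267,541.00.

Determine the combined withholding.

State Income Tax: taxable = $9,141.00
  $281.40 + 19.29% × ($9,141.00 − $4,200.00) = $281.40 + 19.29% × $4,941.00 = $1,234.52
Retirement Security Contribution: 4% × $9,141.00 = $365.64
Unemployment Insurance: 1.03% × $9,141.00 = $94.15
Health Levy: cap $272,092.00 − YTD $267,541.00 = $4,551.00 subject; 7.46% × $4,551.00 = $339.50
Total: $1,234.52 + $365.64 + $94.15 + $339.50 = $2,033.81

$2,033.81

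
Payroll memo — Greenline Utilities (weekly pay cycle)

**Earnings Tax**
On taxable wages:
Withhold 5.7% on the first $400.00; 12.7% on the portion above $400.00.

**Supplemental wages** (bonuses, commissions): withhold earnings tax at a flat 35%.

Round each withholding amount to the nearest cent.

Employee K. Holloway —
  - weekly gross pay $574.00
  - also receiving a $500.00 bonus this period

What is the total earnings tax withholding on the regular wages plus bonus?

$219.90

Earnings Tax: taxable = $574.00
  $22.80 + 12.7% × ($574.00 − $400.00) = $22.80 + 12.7% × $174.00 = $44.90
Supplemental (35% flat on bonus): 35% × $500.00 = $175.00
Total earnings tax: $44.90 + $175.00 = $219.90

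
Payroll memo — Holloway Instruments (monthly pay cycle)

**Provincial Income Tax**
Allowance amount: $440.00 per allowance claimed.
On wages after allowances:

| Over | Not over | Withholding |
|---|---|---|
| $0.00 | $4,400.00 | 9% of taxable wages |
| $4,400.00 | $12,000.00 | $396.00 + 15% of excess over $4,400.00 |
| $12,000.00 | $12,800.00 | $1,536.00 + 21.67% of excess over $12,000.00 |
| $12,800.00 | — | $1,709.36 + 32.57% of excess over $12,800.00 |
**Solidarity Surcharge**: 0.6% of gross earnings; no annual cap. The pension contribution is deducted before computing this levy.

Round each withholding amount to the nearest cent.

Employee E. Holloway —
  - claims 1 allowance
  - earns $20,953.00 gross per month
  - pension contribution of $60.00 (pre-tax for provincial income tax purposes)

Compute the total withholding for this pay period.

Provincial Income Tax: taxable = $20,953.00 − $60.00 − 1×$440.00 = $20,453.00
  $1,709.36 + 32.57% × ($20,453.00 − $12,800.00) = $1,709.36 + 32.57% × $7,653.00 = $4,201.94
Solidarity Surcharge: 0.6% × $20,893.00 = $125.36
Total: $4,201.94 + $125.36 = $4,327.30

$4,327.30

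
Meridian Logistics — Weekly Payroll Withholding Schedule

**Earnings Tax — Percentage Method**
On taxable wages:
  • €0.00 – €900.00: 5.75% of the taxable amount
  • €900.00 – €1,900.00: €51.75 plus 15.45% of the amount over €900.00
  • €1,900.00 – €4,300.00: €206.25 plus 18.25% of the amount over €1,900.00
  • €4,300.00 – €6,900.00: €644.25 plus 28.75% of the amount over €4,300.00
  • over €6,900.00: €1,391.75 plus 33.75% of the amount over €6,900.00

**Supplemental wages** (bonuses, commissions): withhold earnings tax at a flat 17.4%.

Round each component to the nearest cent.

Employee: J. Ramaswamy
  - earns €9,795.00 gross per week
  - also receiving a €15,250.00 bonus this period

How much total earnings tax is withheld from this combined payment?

Earnings Tax: taxable = €9,795.00
  €1,391.75 + 33.75% × (€9,795.00 − €6,900.00) = €1,391.75 + 33.75% × €2,895.00 = €2,368.81
Supplemental (17.4% flat on bonus): 17.4% × €15,250.00 = €2,653.50
Total earnings tax: €2,368.81 + €2,653.50 = €5,022.31

€5,022.31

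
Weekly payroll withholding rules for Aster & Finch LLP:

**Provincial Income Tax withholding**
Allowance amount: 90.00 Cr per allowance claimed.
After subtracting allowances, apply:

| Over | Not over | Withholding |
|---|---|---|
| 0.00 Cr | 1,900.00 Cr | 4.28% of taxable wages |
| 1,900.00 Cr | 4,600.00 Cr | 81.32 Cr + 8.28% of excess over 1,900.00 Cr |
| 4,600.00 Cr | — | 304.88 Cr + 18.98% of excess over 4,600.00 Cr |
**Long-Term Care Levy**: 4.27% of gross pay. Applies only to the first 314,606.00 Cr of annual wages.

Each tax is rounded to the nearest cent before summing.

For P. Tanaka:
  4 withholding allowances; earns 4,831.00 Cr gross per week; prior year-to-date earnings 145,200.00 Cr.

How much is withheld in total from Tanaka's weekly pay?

500.48 Cr

Provincial Income Tax: taxable = 4,831.00 Cr − 4×90.00 Cr = 4,471.00 Cr
  81.32 Cr + 8.28% × (4,471.00 Cr − 1,900.00 Cr) = 81.32 Cr + 8.28% × 2,571.00 Cr = 294.20 Cr
Long-Term Care Levy: 4.27% × 4,831.00 Cr = 206.28 Cr
Total: 294.20 Cr + 206.28 Cr = 500.48 Cr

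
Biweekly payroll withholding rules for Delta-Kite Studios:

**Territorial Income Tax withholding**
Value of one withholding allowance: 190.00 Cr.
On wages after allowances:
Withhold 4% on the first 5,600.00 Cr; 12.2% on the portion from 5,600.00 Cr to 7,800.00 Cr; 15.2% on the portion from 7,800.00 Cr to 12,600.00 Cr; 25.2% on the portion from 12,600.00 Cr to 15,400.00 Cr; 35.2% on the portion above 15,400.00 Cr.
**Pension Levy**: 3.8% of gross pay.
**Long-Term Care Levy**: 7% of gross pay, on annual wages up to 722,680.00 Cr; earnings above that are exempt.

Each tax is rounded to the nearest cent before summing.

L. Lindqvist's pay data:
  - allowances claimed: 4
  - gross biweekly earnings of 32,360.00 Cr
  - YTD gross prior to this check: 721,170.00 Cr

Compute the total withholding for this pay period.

8,965.38 Cr

Territorial Income Tax: taxable = 32,360.00 Cr − 4×190.00 Cr = 31,600.00 Cr
  1,927.60 Cr + 35.2% × (31,600.00 Cr − 15,400.00 Cr) = 1,927.60 Cr + 35.2% × 16,200.00 Cr = 7,630.00 Cr
Pension Levy: 3.8% × 32,360.00 Cr = 1,229.68 Cr
Long-Term Care Levy: cap 722,680.00 Cr − YTD 721,170.00 Cr = 1,510.00 Cr subject; 7% × 1,510.00 Cr = 105.70 Cr
Total: 7,630.00 Cr + 1,229.68 Cr + 105.70 Cr = 8,965.38 Cr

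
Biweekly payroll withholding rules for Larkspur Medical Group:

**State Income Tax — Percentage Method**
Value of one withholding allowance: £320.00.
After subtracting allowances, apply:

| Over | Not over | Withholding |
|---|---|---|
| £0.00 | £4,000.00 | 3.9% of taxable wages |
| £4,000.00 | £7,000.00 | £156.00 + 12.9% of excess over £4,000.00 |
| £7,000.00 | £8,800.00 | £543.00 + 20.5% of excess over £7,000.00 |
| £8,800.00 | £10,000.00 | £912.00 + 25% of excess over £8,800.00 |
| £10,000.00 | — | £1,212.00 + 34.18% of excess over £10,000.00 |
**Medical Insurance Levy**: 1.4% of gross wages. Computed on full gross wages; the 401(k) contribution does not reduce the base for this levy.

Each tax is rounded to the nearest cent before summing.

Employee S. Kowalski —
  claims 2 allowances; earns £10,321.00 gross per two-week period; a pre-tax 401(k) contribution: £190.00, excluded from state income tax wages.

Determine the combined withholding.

State Income Tax: taxable = £10,321.00 − £190.00 − 2×£320.00 = £9,491.00
  £912.00 + 25% × (£9,491.00 − £8,800.00) = £912.00 + 25% × £691.00 = £1,084.75
Medical Insurance Levy: 1.4% × £10,321.00 = £144.49
Total: £1,084.75 + £144.49 = £1,229.24

£1,229.24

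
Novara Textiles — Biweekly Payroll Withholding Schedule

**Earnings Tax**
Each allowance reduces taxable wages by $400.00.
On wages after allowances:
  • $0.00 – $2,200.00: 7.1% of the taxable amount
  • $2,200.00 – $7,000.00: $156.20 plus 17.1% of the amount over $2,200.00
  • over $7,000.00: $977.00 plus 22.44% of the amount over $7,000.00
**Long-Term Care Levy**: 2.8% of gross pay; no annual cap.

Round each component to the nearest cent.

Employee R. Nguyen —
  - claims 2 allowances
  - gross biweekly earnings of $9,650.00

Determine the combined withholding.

Earnings Tax: taxable = $9,650.00 − 2×$400.00 = $8,850.00
  $977.00 + 22.44% × ($8,850.00 − $7,000.00) = $977.00 + 22.44% × $1,850.00 = $1,392.14
Long-Term Care Levy: 2.8% × $9,650.00 = $270.20
Total: $1,392.14 + $270.20 = $1,662.34

$1,662.34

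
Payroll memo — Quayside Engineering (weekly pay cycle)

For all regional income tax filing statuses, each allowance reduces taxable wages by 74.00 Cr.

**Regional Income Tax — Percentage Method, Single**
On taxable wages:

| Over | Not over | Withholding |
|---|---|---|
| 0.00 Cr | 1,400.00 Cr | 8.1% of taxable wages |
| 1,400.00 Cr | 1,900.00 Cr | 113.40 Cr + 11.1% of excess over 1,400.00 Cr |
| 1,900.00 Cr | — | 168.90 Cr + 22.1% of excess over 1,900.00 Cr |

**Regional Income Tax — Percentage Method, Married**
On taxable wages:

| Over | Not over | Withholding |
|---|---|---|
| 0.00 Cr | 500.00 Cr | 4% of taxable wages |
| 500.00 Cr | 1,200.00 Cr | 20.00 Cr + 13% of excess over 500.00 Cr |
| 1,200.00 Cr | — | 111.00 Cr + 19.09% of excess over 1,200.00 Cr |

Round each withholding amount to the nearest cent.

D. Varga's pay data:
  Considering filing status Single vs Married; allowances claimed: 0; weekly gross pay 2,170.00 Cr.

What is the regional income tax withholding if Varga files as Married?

296.17 Cr

Regional Income Tax (Married): taxable = 2,170.00 Cr
  111.00 Cr + 19.09% × (2,170.00 Cr − 1,200.00 Cr) = 111.00 Cr + 19.09% × 970.00 Cr = 296.17 Cr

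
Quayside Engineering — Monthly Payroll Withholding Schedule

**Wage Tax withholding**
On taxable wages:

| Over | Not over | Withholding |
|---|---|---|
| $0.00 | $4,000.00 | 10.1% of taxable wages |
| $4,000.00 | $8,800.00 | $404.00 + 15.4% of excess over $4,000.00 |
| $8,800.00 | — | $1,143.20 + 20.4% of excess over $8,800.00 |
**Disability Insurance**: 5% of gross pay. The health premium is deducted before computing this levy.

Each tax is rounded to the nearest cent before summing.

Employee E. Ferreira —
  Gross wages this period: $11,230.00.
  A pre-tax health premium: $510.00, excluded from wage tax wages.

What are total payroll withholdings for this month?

$2,070.88

Wage Tax: taxable = $11,230.00 − $510.00 = $10,720.00
  $1,143.20 + 20.4% × ($10,720.00 − $8,800.00) = $1,143.20 + 20.4% × $1,920.00 = $1,534.88
Disability Insurance: 5% × $10,720.00 = $536.00
Total: $1,534.88 + $536.00 = $2,070.88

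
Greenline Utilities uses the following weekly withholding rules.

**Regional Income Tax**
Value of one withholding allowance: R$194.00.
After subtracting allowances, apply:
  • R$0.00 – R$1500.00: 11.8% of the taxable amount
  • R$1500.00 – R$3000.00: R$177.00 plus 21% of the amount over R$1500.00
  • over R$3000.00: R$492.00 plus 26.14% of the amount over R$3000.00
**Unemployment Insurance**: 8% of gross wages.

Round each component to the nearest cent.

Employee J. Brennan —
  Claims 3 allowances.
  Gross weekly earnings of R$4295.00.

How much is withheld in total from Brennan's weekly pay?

R$1021.98

Regional Income Tax: taxable = R$4295.00 − 3×R$194.00 = R$3713.00
  R$492.00 + 26.14% × (R$3713.00 − R$3000.00) = R$492.00 + 26.14% × R$713.00 = R$678.38
Unemployment Insurance: 8% × R$4295.00 = R$343.60
Total: R$678.38 + R$343.60 = R$1021.98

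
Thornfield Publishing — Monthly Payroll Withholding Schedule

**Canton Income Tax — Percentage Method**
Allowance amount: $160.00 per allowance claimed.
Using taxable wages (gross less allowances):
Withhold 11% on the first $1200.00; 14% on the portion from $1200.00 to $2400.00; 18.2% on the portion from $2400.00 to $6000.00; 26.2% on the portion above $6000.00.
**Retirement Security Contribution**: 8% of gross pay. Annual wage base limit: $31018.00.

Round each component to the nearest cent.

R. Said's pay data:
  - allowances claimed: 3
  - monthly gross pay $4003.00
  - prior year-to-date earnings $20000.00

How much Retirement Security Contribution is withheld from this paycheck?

Retirement Security Contribution: 8% × $4003.00 = $320.24

$320.24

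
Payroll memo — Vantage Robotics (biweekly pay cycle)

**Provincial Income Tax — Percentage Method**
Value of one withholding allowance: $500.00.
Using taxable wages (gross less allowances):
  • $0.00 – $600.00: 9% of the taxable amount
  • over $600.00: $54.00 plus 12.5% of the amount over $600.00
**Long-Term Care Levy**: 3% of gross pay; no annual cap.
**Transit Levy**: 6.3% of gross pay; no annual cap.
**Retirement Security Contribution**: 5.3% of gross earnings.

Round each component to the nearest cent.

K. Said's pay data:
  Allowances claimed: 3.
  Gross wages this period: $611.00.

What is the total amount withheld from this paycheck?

Provincial Income Tax: taxable = $611.00 − 3×$500.00 = $-889.00
  Taxable ≤ 0 → $0.00
Long-Term Care Levy: 3% × $611.00 = $18.33
Transit Levy: 6.3% × $611.00 = $38.49
Retirement Security Contribution: 5.3% × $611.00 = $32.38
Total: $0.00 + $18.33 + $38.49 + $32.38 = $89.20

$89.20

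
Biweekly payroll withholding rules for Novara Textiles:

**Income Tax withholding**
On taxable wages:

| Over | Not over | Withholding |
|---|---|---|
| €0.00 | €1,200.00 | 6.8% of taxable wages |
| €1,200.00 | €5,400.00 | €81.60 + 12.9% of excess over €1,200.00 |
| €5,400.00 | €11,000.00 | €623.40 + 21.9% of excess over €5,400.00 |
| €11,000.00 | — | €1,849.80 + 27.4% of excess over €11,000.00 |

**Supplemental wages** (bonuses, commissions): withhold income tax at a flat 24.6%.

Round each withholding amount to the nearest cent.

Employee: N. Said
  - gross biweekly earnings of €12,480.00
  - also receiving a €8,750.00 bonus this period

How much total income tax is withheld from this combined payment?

€4,407.82

Income Tax: taxable = €12,480.00
  €1,849.80 + 27.4% × (€12,480.00 − €11,000.00) = €1,849.80 + 27.4% × €1,480.00 = €2,255.32
Supplemental (24.6% flat on bonus): 24.6% × €8,750.00 = €2,152.50
Total income tax: €2,255.32 + €2,152.50 = €4,407.82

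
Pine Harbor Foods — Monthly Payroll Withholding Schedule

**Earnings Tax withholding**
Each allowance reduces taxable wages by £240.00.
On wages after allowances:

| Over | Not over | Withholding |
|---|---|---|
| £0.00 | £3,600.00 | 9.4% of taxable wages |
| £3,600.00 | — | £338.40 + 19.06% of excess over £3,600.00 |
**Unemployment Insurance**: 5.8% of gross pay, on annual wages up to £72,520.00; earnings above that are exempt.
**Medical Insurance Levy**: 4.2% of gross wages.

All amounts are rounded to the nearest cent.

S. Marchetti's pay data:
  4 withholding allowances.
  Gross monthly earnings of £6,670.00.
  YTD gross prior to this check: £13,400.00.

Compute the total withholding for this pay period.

£1,407.57

Earnings Tax: taxable = £6,670.00 − 4×£240.00 = £5,710.00
  £338.40 + 19.06% × (£5,710.00 − £3,600.00) = £338.40 + 19.06% × £2,110.00 = £740.57
Unemployment Insurance: 5.8% × £6,670.00 = £386.86
Medical Insurance Levy: 4.2% × £6,670.00 = £280.14
Total: £740.57 + £386.86 + £280.14 = £1,407.57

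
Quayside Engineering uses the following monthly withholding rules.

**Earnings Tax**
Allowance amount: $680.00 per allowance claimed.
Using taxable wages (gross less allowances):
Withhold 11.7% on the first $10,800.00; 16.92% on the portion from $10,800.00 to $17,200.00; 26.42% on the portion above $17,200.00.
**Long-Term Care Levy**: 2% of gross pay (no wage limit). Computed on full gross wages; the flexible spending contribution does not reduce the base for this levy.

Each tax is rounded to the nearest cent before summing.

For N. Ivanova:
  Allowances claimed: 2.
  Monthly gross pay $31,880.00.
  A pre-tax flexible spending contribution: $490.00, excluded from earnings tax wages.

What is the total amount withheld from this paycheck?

$6,373.77

Earnings Tax: taxable = $31,880.00 − $490.00 − 2×$680.00 = $30,030.00
  $2,346.48 + 26.42% × ($30,030.00 − $17,200.00) = $2,346.48 + 26.42% × $12,830.00 = $5,736.17
Long-Term Care Levy: 2% × $31,880.00 = $637.60
Total: $5,736.17 + $637.60 = $6,373.77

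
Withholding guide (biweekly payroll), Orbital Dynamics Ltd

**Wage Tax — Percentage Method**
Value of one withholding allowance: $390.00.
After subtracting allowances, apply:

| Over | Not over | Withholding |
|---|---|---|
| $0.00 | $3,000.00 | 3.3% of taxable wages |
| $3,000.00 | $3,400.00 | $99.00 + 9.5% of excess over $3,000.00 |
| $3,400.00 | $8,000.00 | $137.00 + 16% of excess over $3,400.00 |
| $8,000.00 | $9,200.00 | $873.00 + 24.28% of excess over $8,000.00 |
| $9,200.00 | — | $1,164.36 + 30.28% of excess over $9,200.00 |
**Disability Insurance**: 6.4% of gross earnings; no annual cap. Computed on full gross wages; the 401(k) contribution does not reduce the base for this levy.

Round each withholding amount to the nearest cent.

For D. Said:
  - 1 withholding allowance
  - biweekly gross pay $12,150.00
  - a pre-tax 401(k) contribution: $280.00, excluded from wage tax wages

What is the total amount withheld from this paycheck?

$2,632.34

Wage Tax: taxable = $12,150.00 − $280.00 − 1×$390.00 = $11,480.00
  $1,164.36 + 30.28% × ($11,480.00 − $9,200.00) = $1,164.36 + 30.28% × $2,280.00 = $1,854.74
Disability Insurance: 6.4% × $12,150.00 = $777.60
Total: $1,854.74 + $777.60 = $2,632.34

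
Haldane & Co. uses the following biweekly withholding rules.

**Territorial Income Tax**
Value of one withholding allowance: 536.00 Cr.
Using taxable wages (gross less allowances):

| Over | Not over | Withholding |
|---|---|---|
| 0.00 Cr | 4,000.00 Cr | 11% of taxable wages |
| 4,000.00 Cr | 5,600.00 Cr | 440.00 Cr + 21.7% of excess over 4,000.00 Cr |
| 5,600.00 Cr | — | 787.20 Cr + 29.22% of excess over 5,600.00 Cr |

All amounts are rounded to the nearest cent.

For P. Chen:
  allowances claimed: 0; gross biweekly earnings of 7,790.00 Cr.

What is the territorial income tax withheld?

1,427.12 Cr

Territorial Income Tax: taxable = 7,790.00 Cr
  787.20 Cr + 29.22% × (7,790.00 Cr − 5,600.00 Cr) = 787.20 Cr + 29.22% × 2,190.00 Cr = 1,427.12 Cr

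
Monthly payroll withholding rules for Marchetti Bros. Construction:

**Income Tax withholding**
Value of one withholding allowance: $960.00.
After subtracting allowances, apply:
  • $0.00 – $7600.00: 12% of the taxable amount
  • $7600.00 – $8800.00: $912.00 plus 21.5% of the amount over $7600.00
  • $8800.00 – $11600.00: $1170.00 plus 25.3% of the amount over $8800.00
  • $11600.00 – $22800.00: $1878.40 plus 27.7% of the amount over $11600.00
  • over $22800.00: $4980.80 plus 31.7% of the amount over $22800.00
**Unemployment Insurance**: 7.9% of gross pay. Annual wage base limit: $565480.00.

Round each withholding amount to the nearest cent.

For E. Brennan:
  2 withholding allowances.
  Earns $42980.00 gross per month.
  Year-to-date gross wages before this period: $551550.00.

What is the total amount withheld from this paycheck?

$11869.69

Income Tax: taxable = $42980.00 − 2×$960.00 = $41060.00
  $4980.80 + 31.7% × ($41060.00 − $22800.00) = $4980.80 + 31.7% × $18260.00 = $10769.22
Unemployment Insurance: cap $565480.00 − YTD $551550.00 = $13930.00 subject; 7.9% × $13930.00 = $1100.47
Total: $10769.22 + $1100.47 = $11869.69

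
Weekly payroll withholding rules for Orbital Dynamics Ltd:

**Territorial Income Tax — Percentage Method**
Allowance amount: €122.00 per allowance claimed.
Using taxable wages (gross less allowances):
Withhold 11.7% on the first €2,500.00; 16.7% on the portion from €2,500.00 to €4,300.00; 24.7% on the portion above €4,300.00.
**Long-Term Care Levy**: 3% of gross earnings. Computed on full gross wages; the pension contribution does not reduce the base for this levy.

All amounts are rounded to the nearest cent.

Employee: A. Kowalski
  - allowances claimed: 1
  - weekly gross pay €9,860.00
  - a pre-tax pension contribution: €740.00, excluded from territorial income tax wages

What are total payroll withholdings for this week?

Territorial Income Tax: taxable = €9,860.00 − €740.00 − 1×€122.00 = €8,998.00
  €593.10 + 24.7% × (€8,998.00 − €4,300.00) = €593.10 + 24.7% × €4,698.00 = €1,753.51
Long-Term Care Levy: 3% × €9,860.00 = €295.80
Total: €1,753.51 + €295.80 = €2,049.31

€2,049.31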